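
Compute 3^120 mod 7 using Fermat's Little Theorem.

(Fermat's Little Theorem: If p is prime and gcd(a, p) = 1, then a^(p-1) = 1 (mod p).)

Step 1: Since 7 is prime, by Fermat's Little Theorem: 3^6 = 1 (mod 7).
Step 2: Reduce exponent: 120 mod 6 = 0.
Step 3: So 3^120 = 3^0 (mod 7).
Step 4: 3^0 mod 7 = 1.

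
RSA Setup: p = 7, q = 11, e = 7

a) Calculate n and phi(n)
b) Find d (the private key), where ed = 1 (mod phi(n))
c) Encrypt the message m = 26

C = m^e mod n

Step 1: n = 7 * 11 = 77.
Step 2: phi(n) = (7-1)(11-1) = 6 * 10 = 60.
Step 3: Find d = 7^(-1) mod 60 = 43.
  Verify: 7 * 43 = 301 = 1 (mod 60).
Step 4: C = 26^7 mod 77 = 5.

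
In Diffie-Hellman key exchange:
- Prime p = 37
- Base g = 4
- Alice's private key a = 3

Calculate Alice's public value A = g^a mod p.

Step 1: A = g^a mod p = 4^3 mod 37.
  4^1 mod 37 = 4
  4^2 mod 37 = (4 * 4) mod 37 = 16
  4^3 mod 37 = (16 * 4) mod 37 = 27
Result: A = 27.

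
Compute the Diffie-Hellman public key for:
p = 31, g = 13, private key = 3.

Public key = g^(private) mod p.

Step 1: A = g^a mod p = 13^3 mod 31.
  13^1 mod 31 = 13
  13^2 mod 31 = (13 * 13) mod 31 = 14
  13^3 mod 31 = (14 * 13) mod 31 = 27
Result: A = 27.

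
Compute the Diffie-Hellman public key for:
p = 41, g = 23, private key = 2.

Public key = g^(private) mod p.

Step 1: A = g^a mod p = 23^2 mod 41.
  23^1 mod 41 = 23
  23^2 mod 41 = (23 * 23) mod 41 = 37
Result: A = 37.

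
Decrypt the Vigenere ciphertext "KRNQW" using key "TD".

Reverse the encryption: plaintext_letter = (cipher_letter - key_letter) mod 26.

Step 1: Extend key: TDTDT
Step 2: Decrypt each letter (c - k) mod 26:
  K(10) - T(19) = (10-19) mod 26 = 17 = R
  R(17) - D(3) = (17-3) mod 26 = 14 = O
  N(13) - T(19) = (13-19) mod 26 = 20 = U
  Q(16) - D(3) = (16-3) mod 26 = 13 = N
  W(22) - T(19) = (22-19) mod 26 = 3 = D
Plaintext: ROUND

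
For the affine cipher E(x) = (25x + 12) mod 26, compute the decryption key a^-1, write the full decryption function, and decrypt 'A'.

Step 1: Find a^-1, the modular inverse of 25 mod 26.
Step 2: We need 25 * a^-1 = 1 (mod 26).
Step 3: 25 * 25 = 625 = 24 * 26 + 1, so a^-1 = 25.
Step 4: D(y) = 25(y - 12) mod 26.
Step 5: Apply to 'A' (y = 0): D(0) = 25 * (0 - 12) mod 26 = 25 * -12 mod 26 = 12 -> 'M'.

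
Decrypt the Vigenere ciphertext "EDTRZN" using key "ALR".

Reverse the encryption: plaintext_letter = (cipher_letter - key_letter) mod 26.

Step 1: Extend key: ALRALR
Step 2: Decrypt each letter (c - k) mod 26:
  E(4) - A(0) = (4-0) mod 26 = 4 = E
  D(3) - L(11) = (3-11) mod 26 = 18 = S
  T(19) - R(17) = (19-17) mod 26 = 2 = C
  R(17) - A(0) = (17-0) mod 26 = 17 = R
  Z(25) - L(11) = (25-11) mod 26 = 14 = O
  N(13) - R(17) = (13-17) mod 26 = 22 = W
Plaintext: ESCROW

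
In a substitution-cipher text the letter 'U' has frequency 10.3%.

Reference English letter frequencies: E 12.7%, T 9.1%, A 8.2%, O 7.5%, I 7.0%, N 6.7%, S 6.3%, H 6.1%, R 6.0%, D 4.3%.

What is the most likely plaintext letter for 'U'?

Step 1: The observed frequency is 10.3%.
Step 2: Compare with English frequencies:
  E: 12.7% (difference: 2.4%)
  T: 9.1% (difference: 1.2%) <-- closest
  A: 8.2% (difference: 2.1%)
  O: 7.5% (difference: 2.8%)
  I: 7.0% (difference: 3.3%)
  N: 6.7% (difference: 3.6%)
  S: 6.3% (difference: 4.0%)
  H: 6.1% (difference: 4.2%)
  R: 6.0% (difference: 4.3%)
  D: 4.3% (difference: 6.0%)
Step 3: 'U' most likely represents 'T' (frequency 9.1%).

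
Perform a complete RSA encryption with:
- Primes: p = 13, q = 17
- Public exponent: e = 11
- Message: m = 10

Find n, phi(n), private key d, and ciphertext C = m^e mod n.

Step 1: n = 13 * 17 = 221.
Step 2: phi(n) = (13-1)(17-1) = 12 * 16 = 192.
Step 3: Find d = 11^(-1) mod 192 = 35.
  Verify: 11 * 35 = 385 = 1 (mod 192).
Step 4: C = 10^11 mod 221 = 173.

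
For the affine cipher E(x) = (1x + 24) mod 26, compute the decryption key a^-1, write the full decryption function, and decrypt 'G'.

Step 1: Find a^-1, the modular inverse of 1 mod 26.
Step 2: We need 1 * a^-1 = 1 (mod 26).
Step 3: 1 * 1 = 1 = 0 * 26 + 1, so a^-1 = 1.
Step 4: D(y) = 1(y - 24) mod 26.
Step 5: Apply to 'G' (y = 6): D(6) = 1 * (6 - 24) mod 26 = 1 * -18 mod 26 = 8 -> 'I'.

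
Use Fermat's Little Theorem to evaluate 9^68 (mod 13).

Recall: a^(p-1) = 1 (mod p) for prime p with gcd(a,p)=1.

Step 1: Since 13 is prime, by Fermat's Little Theorem: 9^12 = 1 (mod 13).
Step 2: Reduce exponent: 68 mod 12 = 8.
Step 3: So 9^68 = 9^8 (mod 13).
Step 4: 9^8 mod 13 = 3.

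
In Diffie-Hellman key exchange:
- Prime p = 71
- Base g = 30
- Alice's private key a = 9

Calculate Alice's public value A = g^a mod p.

Step 1: A = g^a mod p = 30^9 mod 71.
  30^1 mod 71 = 30
  30^2 mod 71 = (30 * 30) mod 71 = 48
  30^3 mod 71 = (48 * 30) mod 71 = 20
  30^4 mod 71 = (20 * 30) mod 71 = 32
  30^5 mod 71 = (32 * 30) mod 71 = 37
  30^6 mod 71 = (37 * 30) mod 71 = 45
  30^7 mod 71 = (45 * 30) mod 71 = 1
  30^8 mod 71 = (1 * 30) mod 71 = 30
  30^9 mod 71 = (30 * 30) mod 71 = 48
Result: A = 48.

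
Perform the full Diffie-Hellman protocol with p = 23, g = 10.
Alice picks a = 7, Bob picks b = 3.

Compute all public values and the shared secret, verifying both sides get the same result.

Step 1: A = g^a mod p = 10^7 mod 23 = 14.
Step 2: B = g^b mod p = 10^3 mod 23 = 11.
Step 3: Alice computes s = B^a mod p = 11^7 mod 23 = 7.
Step 4: Bob computes s = A^b mod p = 14^3 mod 23 = 7.
Both sides agree: shared secret = 7.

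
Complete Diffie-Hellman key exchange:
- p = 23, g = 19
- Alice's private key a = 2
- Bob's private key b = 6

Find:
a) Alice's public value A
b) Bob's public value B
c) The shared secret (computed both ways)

Step 1: A = g^a mod p = 19^2 mod 23 = 16.
Step 2: B = g^b mod p = 19^6 mod 23 = 2.
Step 3: Alice computes s = B^a mod p = 2^2 mod 23 = 4.
Step 4: Bob computes s = A^b mod p = 16^6 mod 23 = 4.
Both sides agree: shared secret = 4.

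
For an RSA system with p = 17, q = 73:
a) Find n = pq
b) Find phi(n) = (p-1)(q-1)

Step 1: n = p * q = 17 * 73 = 1241.
Step 2: phi(n) = (p-1)(q-1) = 16 * 72 = 1152.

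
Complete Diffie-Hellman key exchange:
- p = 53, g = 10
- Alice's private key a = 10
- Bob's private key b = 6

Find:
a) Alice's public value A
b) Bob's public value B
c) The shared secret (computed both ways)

Step 1: A = g^a mod p = 10^10 mod 53 = 15.
Step 2: B = g^b mod p = 10^6 mod 53 = 49.
Step 3: Alice computes s = B^a mod p = 49^10 mod 53 = 24.
Step 4: Bob computes s = A^b mod p = 15^6 mod 53 = 24.
Both sides agree: shared secret = 24.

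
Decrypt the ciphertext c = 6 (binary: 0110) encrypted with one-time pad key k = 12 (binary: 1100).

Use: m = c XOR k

Step 1: XOR ciphertext with key:
  Ciphertext: 0110
  Key:        1100
  XOR:        1010
Step 2: Plaintext = 1010 = 10 in decimal.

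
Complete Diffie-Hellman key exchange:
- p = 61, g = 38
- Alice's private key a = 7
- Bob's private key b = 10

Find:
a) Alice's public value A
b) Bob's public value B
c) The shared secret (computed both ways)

Step 1: A = g^a mod p = 38^7 mod 61 = 24.
Step 2: B = g^b mod p = 38^10 mod 61 = 60.
Step 3: Alice computes s = B^a mod p = 60^7 mod 61 = 60.
Step 4: Bob computes s = A^b mod p = 24^10 mod 61 = 60.
Both sides agree: shared secret = 60.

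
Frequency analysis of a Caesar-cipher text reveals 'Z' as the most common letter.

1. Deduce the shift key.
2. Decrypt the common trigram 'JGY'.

Step 1: In English, 'E' is the most frequent letter (12.7%).
Step 2: The most frequent ciphertext letter is 'Z' (position 25).
Step 3: Shift = (25 - 4) mod 26 = 21.
Step 4: Decrypt 'JGY' by shifting back 21:
  J -> O
  G -> L
  Y -> D
Step 5: 'JGY' decrypts to 'OLD'.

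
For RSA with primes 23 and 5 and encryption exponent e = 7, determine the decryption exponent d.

Step 1: n = 23 * 5 = 115.
Step 2: phi(n) = 22 * 4 = 88.
Step 3: Find d such that 7 * d = 1 (mod 88).
Step 4: d = 7^(-1) mod 88 = 63.
Verification: 7 * 63 = 441 = 5 * 88 + 1.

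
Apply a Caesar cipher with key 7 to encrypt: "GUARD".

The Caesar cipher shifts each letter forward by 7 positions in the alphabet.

Step 1: For each letter, shift forward by 7 positions (mod 26).
  G (position 6) -> position (6+7) mod 26 = 13 -> N
  U (position 20) -> position (20+7) mod 26 = 1 -> B
  A (position 0) -> position (0+7) mod 26 = 7 -> H
  R (position 17) -> position (17+7) mod 26 = 24 -> Y
  D (position 3) -> position (3+7) mod 26 = 10 -> K
Result: NBHYK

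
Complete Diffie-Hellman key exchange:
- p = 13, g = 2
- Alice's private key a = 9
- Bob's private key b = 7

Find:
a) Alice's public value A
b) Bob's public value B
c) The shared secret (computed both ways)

Step 1: A = g^a mod p = 2^9 mod 13 = 5.
Step 2: B = g^b mod p = 2^7 mod 13 = 11.
Step 3: Alice computes s = B^a mod p = 11^9 mod 13 = 8.
Step 4: Bob computes s = A^b mod p = 5^7 mod 13 = 8.
Both sides agree: shared secret = 8.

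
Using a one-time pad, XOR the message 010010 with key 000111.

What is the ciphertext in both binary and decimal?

Step 1: Write out the XOR operation bit by bit:
  Message: 010010
  Key:     000111
  XOR:     010101
Step 2: Convert to decimal: 010101 = 21.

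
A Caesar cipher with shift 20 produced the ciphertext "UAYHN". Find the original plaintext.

Step 1: Reverse the shift by subtracting 20 from each letter position.
  U (position 20) -> position (20-20) mod 26 = 0 -> A
  A (position 0) -> position (0-20) mod 26 = 6 -> G
  Y (position 24) -> position (24-20) mod 26 = 4 -> E
  H (position 7) -> position (7-20) mod 26 = 13 -> N
  N (position 13) -> position (13-20) mod 26 = 19 -> T
Decrypted message: AGENT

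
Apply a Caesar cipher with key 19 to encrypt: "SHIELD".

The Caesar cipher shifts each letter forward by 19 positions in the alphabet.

Step 1: For each letter, shift forward by 19 positions (mod 26).
  S (position 18) -> position (18+19) mod 26 = 11 -> L
  H (position 7) -> position (7+19) mod 26 = 0 -> A
  I (position 8) -> position (8+19) mod 26 = 1 -> B
  E (position 4) -> position (4+19) mod 26 = 23 -> X
  L (position 11) -> position (11+19) mod 26 = 4 -> E
  D (position 3) -> position (3+19) mod 26 = 22 -> W
Result: LABXEW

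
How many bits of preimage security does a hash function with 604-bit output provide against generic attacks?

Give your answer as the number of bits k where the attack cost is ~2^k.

Step 1: The hash has a 604-bit output.
Step 2: Preimage resistance means: given a digest h(x), it should be infeasible to find any input that hashes to it.
With a 604-bit output there are 2^604 possible digests, so a generic brute-force preimage search costs about 2^604 evaluations.
Step 3: Security level = 604 bits.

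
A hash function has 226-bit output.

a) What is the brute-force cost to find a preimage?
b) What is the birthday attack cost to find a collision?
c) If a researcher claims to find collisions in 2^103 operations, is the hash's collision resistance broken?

Step 1: Preimage resistance requires brute-force of 2^226 operations.
Step 2: Collision resistance (birthday bound) = 2^(226/2) = 2^113.
Step 3: The claimed attack costs 2^103 operations.
Step 4: Since 2^103 < 2^113, the claimed attack beats the generic birthday bound, so collision resistance is broken.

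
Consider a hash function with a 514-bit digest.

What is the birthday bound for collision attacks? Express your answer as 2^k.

Step 1: The birthday paradox gives collision probability ~50% after sqrt(2^n) = 2^(n/2) hashes.
Step 2: For 514-bit output: 2^(514/2) = 2^257.
Step 3: Approximately 2^257 hash computations needed.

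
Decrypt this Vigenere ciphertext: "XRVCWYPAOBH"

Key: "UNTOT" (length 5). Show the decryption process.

Step 1: Key 'UNTOT' has length 5. Extended key: UNTOTUNTOTU
Step 2: Decrypt each position:
  X(23) - U(20) = 3 = D
  R(17) - N(13) = 4 = E
  V(21) - T(19) = 2 = C
  C(2) - O(14) = 14 = O
  W(22) - T(19) = 3 = D
  Y(24) - U(20) = 4 = E
  P(15) - N(13) = 2 = C
  A(0) - T(19) = 7 = H
  O(14) - O(14) = 0 = A
  B(1) - T(19) = 8 = I
  H(7) - U(20) = 13 = N
Plaintext: DECODECHAIN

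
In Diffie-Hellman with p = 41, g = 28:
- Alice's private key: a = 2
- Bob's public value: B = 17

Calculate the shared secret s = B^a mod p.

Step 1: s = B^a mod p = 17^2 mod 41.
  17^1 mod 41 = 17
  17^2 mod 41 = (17 * 17) mod 41 = 2
Result: shared secret = 2.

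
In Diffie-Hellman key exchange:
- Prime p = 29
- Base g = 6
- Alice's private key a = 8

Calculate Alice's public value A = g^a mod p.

Step 1: A = g^a mod p = 6^8 mod 29.
  6^1 mod 29 = 6
  6^2 mod 29 = (6 * 6) mod 29 = 7
  6^3 mod 29 = (7 * 6) mod 29 = 13
  6^4 mod 29 = (13 * 6) mod 29 = 20
  6^5 mod 29 = (20 * 6) mod 29 = 4
  6^6 mod 29 = (4 * 6) mod 29 = 24
  6^7 mod 29 = (24 * 6) mod 29 = 28
  6^8 mod 29 = (28 * 6) mod 29 = 23
Result: A = 23.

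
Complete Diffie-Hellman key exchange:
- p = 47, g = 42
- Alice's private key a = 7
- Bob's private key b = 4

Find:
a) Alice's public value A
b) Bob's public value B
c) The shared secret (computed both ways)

Step 1: A = g^a mod p = 42^7 mod 47 = 36.
Step 2: B = g^b mod p = 42^4 mod 47 = 14.
Step 3: Alice computes s = B^a mod p = 14^7 mod 47 = 24.
Step 4: Bob computes s = A^b mod p = 36^4 mod 47 = 24.
Both sides agree: shared secret = 24.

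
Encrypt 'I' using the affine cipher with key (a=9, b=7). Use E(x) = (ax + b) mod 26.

Step 1: Convert 'I' to number: x = 8.
Step 2: E(8) = (9 * 8 + 7) mod 26 = 79 mod 26 = 1.
Step 3: Convert 1 back to letter: B.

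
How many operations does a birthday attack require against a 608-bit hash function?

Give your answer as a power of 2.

Step 1: The birthday paradox gives collision probability ~50% after sqrt(2^n) = 2^(n/2) hashes.
Step 2: For 608-bit output: 2^(608/2) = 2^304.
Step 3: Approximately 2^304 hash computations needed.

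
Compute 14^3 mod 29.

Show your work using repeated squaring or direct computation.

Step 1: Compute 14^3 mod 29 step by step, reducing modulo 29 at each step.
  14^1 mod 29 = 14
  14^2 mod 29 = (14 * 14) mod 29 = 22
  14^3 mod 29 = (22 * 14) mod 29 = 18
Step 2: Result = 18.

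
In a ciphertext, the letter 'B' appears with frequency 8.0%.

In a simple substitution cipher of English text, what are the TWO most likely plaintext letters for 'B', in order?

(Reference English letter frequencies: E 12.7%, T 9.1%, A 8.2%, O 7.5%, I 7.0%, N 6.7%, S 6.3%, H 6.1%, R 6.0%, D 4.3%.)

Step 1: Observed frequency of 'B' is 8.0%.
Step 2: Compute distances to each reference frequency and sort:
  A (8.2%): difference = 0.2% <-- BEST
  O (7.5%): difference = 0.5% <-- RUNNER-UP
  I (7.0%): difference = 1.0%
  T (9.1%): difference = 1.1%
  N (6.7%): difference = 1.3%
Step 3: Most likely is 'A' (8.2%, diff 0.2%); second most likely is 'O' (7.5%, diff 0.5%).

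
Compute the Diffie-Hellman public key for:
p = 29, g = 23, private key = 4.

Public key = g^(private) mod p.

Step 1: A = g^a mod p = 23^4 mod 29.
  23^1 mod 29 = 23
  23^2 mod 29 = (23 * 23) mod 29 = 7
  23^3 mod 29 = (7 * 23) mod 29 = 16
  23^4 mod 29 = (16 * 23) mod 29 = 20
Result: A = 20.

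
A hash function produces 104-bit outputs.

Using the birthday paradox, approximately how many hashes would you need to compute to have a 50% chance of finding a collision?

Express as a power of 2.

Step 1: The birthday paradox gives collision probability ~50% after sqrt(2^n) = 2^(n/2) hashes.
Step 2: For 104-bit output: 2^(104/2) = 2^52.
Step 3: Approximately 2^52 hash computations needed.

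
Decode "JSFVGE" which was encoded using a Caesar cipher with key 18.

Step 1: Reverse the shift by subtracting 18 from each letter position.
  J (position 9) -> position (9-18) mod 26 = 17 -> R
  S (position 18) -> position (18-18) mod 26 = 0 -> A
  F (position 5) -> position (5-18) mod 26 = 13 -> N
  V (position 21) -> position (21-18) mod 26 = 3 -> D
  G (position 6) -> position (6-18) mod 26 = 14 -> O
  E (position 4) -> position (4-18) mod 26 = 12 -> M
Decrypted message: RANDOM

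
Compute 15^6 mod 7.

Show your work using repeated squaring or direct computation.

Step 1: Compute 15^6 mod 7 step by step, reducing modulo 7 at each step.
  15^1 mod 7 = 1
  15^2 mod 7 = (1 * 15) mod 7 = 1
  15^3 mod 7 = (1 * 15) mod 7 = 1
  15^4 mod 7 = (1 * 15) mod 7 = 1
  15^5 mod 7 = (1 * 15) mod 7 = 1
  15^6 mod 7 = (1 * 15) mod 7 = 1
Step 2: Result = 1.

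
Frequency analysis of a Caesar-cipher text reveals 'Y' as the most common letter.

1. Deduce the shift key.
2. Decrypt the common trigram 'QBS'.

Step 1: In English, 'E' is the most frequent letter (12.7%).
Step 2: The most frequent ciphertext letter is 'Y' (position 24).
Step 3: Shift = (24 - 4) mod 26 = 20.
Step 4: Decrypt 'QBS' by shifting back 20:
  Q -> W
  B -> H
  S -> Y
Step 5: 'QBS' decrypts to 'WHY'.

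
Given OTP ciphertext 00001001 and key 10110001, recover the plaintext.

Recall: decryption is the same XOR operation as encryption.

Step 1: XOR ciphertext with key:
  Ciphertext: 00001001
  Key:        10110001
  XOR:        10111000
Step 2: Plaintext = 10111000 = 184 in decimal.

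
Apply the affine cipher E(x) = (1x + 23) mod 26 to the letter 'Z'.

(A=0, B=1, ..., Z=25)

Step 1: Convert 'Z' to number: x = 25.
Step 2: E(25) = (1 * 25 + 23) mod 26 = 48 mod 26 = 22.
Step 3: Convert 22 back to letter: W.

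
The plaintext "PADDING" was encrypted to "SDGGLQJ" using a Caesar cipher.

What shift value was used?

Step 1: Compare first letters: P (position 15) -> S (position 18).
Step 2: Shift = (18 - 15) mod 26 = 3.
The shift value is 3.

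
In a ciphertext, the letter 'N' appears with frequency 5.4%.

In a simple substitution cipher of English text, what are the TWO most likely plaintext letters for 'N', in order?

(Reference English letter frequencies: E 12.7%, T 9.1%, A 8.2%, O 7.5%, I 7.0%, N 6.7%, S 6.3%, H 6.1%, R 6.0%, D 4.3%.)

Step 1: Observed frequency of 'N' is 5.4%.
Step 2: Compute distances to each reference frequency and sort:
  R (6.0%): difference = 0.6% <-- BEST
  H (6.1%): difference = 0.7% <-- RUNNER-UP
  S (6.3%): difference = 0.9%
  D (4.3%): difference = 1.1%
  N (6.7%): difference = 1.3%
Step 3: Most likely is 'R' (6.0%, diff 0.6%); second most likely is 'H' (6.1%, diff 0.7%).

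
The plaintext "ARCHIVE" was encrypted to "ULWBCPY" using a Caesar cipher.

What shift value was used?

Step 1: Compare first letters: A (position 0) -> U (position 20).
Step 2: Shift = (20 - 0) mod 26 = 20.
The shift value is 20.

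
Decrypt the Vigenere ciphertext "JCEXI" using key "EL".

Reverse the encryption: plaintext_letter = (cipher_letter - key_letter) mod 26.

Step 1: Extend key: ELELE
Step 2: Decrypt each letter (c - k) mod 26:
  J(9) - E(4) = (9-4) mod 26 = 5 = F
  C(2) - L(11) = (2-11) mod 26 = 17 = R
  E(4) - E(4) = (4-4) mod 26 = 0 = A
  X(23) - L(11) = (23-11) mod 26 = 12 = M
  I(8) - E(4) = (8-4) mod 26 = 4 = E
Plaintext: FRAME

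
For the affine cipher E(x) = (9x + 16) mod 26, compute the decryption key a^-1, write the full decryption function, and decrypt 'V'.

Step 1: Find a^-1, the modular inverse of 9 mod 26.
Step 2: We need 9 * a^-1 = 1 (mod 26).
Step 3: 9 * 3 = 27 = 1 * 26 + 1, so a^-1 = 3.
Step 4: D(y) = 3(y - 16) mod 26.
Step 5: Apply to 'V' (y = 21): D(21) = 3 * (21 - 16) mod 26 = 3 * 5 mod 26 = 15 -> 'P'.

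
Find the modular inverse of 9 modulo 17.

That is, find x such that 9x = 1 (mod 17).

Step 1: We need x such that 9 * x = 1 (mod 17).
Step 2: Using the extended Euclidean algorithm or trial:
  9 * 2 = 18 = 1 * 17 + 1.
Step 3: Since 18 mod 17 = 1, the inverse is x = 2.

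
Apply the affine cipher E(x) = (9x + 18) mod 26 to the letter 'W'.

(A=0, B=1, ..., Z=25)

Step 1: Convert 'W' to number: x = 22.
Step 2: E(22) = (9 * 22 + 18) mod 26 = 216 mod 26 = 8.
Step 3: Convert 8 back to letter: I.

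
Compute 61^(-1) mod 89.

Step 1: We need x such that 61 * x = 1 (mod 89).
Step 2: Using the extended Euclidean algorithm or trial:
  61 * 54 = 3294 = 37 * 89 + 1.
Step 3: Since 3294 mod 89 = 1, the inverse is x = 54.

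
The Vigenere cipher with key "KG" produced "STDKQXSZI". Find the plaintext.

Step 1: Extend key: KGKGKGKGK
Step 2: Decrypt each letter (c - k) mod 26:
  S(18) - K(10) = (18-10) mod 26 = 8 = I
  T(19) - G(6) = (19-6) mod 26 = 13 = N
  D(3) - K(10) = (3-10) mod 26 = 19 = T
  K(10) - G(6) = (10-6) mod 26 = 4 = E
  Q(16) - K(10) = (16-10) mod 26 = 6 = G
  X(23) - G(6) = (23-6) mod 26 = 17 = R
  S(18) - K(10) = (18-10) mod 26 = 8 = I
  Z(25) - G(6) = (25-6) mod 26 = 19 = T
  I(8) - K(10) = (8-10) mod 26 = 24 = Y
Plaintext: INTEGRITY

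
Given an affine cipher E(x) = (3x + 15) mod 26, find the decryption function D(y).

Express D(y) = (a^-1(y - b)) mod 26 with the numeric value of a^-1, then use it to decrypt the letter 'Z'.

Step 1: Find a^-1, the modular inverse of 3 mod 26.
Step 2: We need 3 * a^-1 = 1 (mod 26).
Step 3: 3 * 9 = 27 = 1 * 26 + 1, so a^-1 = 9.
Step 4: D(y) = 9(y - 15) mod 26.
Step 5: Apply to 'Z' (y = 25): D(25) = 9 * (25 - 15) mod 26 = 9 * 10 mod 26 = 12 -> 'M'.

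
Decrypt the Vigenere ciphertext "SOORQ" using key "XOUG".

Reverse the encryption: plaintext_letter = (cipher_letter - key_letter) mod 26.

Step 1: Extend key: XOUGX
Step 2: Decrypt each letter (c - k) mod 26:
  S(18) - X(23) = (18-23) mod 26 = 21 = V
  O(14) - O(14) = (14-14) mod 26 = 0 = A
  O(14) - U(20) = (14-20) mod 26 = 20 = U
  R(17) - G(6) = (17-6) mod 26 = 11 = L
  Q(16) - X(23) = (16-23) mod 26 = 19 = T
Plaintext: VAULT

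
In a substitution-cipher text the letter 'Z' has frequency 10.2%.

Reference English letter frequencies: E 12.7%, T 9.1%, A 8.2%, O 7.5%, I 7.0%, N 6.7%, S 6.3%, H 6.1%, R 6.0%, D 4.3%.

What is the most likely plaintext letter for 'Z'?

Step 1: The observed frequency is 10.2%.
Step 2: Compare with English frequencies:
  E: 12.7% (difference: 2.5%)
  T: 9.1% (difference: 1.1%) <-- closest
  A: 8.2% (difference: 2.0%)
  O: 7.5% (difference: 2.7%)
  I: 7.0% (difference: 3.2%)
  N: 6.7% (difference: 3.5%)
  S: 6.3% (difference: 3.9%)
  H: 6.1% (difference: 4.1%)
  R: 6.0% (difference: 4.2%)
  D: 4.3% (difference: 5.9%)
Step 3: 'Z' most likely represents 'T' (frequency 9.1%).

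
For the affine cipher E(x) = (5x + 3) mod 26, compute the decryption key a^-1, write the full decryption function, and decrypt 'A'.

Step 1: Find a^-1, the modular inverse of 5 mod 26.
Step 2: We need 5 * a^-1 = 1 (mod 26).
Step 3: 5 * 21 = 105 = 4 * 26 + 1, so a^-1 = 21.
Step 4: D(y) = 21(y - 3) mod 26.
Step 5: Apply to 'A' (y = 0): D(0) = 21 * (0 - 3) mod 26 = 21 * -3 mod 26 = 15 -> 'P'.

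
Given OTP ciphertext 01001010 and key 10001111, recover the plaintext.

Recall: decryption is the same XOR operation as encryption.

Step 1: XOR ciphertext with key:
  Ciphertext: 01001010
  Key:        10001111
  XOR:        11000101
Step 2: Plaintext = 11000101 = 197 in decimal.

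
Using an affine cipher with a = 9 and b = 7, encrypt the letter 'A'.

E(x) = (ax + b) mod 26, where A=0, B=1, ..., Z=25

Step 1: Convert 'A' to number: x = 0.
Step 2: E(0) = (9 * 0 + 7) mod 26 = 7 mod 26 = 7.
Step 3: Convert 7 back to letter: H.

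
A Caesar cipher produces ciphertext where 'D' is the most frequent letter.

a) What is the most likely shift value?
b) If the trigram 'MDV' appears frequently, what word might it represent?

Step 1: In English, 'E' is the most frequent letter (12.7%).
Step 2: The most frequent ciphertext letter is 'D' (position 3).
Step 3: Shift = (3 - 4) mod 26 = 25.
Step 4: Decrypt 'MDV' by shifting back 25:
  M -> N
  D -> E
  V -> W
Step 5: 'MDV' decrypts to 'NEW'.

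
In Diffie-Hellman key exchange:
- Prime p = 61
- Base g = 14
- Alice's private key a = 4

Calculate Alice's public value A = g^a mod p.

Step 1: A = g^a mod p = 14^4 mod 61.
  14^1 mod 61 = 14
  14^2 mod 61 = (14 * 14) mod 61 = 13
  14^3 mod 61 = (13 * 14) mod 61 = 60
  14^4 mod 61 = (60 * 14) mod 61 = 47
Result: A = 47.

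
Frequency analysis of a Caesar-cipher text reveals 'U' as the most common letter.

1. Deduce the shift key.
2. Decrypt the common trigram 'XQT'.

Step 1: In English, 'E' is the most frequent letter (12.7%).
Step 2: The most frequent ciphertext letter is 'U' (position 20).
Step 3: Shift = (20 - 4) mod 26 = 16.
Step 4: Decrypt 'XQT' by shifting back 16:
  X -> H
  Q -> A
  T -> D
Step 5: 'XQT' decrypts to 'HAD'.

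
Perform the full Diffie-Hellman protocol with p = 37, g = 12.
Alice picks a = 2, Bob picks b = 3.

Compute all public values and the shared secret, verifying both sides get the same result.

Step 1: A = g^a mod p = 12^2 mod 37 = 33.
Step 2: B = g^b mod p = 12^3 mod 37 = 26.
Step 3: Alice computes s = B^a mod p = 26^2 mod 37 = 10.
Step 4: Bob computes s = A^b mod p = 33^3 mod 37 = 10.
Both sides agree: shared secret = 10.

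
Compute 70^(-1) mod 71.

Step 1: We need x such that 70 * x = 1 (mod 71).
Step 2: Using the extended Euclidean algorithm or trial:
  70 * 70 = 4900 = 69 * 71 + 1.
Step 3: Since 4900 mod 71 = 1, the inverse is x = 70.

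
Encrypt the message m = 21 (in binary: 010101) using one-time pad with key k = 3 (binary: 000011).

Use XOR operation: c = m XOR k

Step 1: Write out the XOR operation bit by bit:
  Message: 010101
  Key:     000011
  XOR:     010110
Step 2: Convert to decimal: 010110 = 22.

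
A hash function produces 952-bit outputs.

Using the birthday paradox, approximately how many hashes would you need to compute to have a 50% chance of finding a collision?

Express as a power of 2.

Step 1: The birthday paradox gives collision probability ~50% after sqrt(2^n) = 2^(n/2) hashes.
Step 2: For 952-bit output: 2^(952/2) = 2^476.
Step 3: Approximately 2^476 hash computations needed.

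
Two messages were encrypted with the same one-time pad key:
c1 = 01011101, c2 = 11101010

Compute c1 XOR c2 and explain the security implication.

Step 1: c1 XOR c2 = (m1 XOR k) XOR (m2 XOR k).
Step 2: By XOR associativity/commutativity: = m1 XOR m2 XOR k XOR k = m1 XOR m2.
Step 3: 01011101 XOR 11101010 = 10110111 = 183.
Step 4: The key cancels out! An attacker learns m1 XOR m2 = 183, revealing the relationship between plaintexts.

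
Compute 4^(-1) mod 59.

Step 1: We need x such that 4 * x = 1 (mod 59).
Step 2: Using the extended Euclidean algorithm or trial:
  4 * 15 = 60 = 1 * 59 + 1.
Step 3: Since 60 mod 59 = 1, the inverse is x = 15.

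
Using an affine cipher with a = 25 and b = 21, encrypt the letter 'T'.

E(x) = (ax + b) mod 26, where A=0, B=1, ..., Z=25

Step 1: Convert 'T' to number: x = 19.
Step 2: E(19) = (25 * 19 + 21) mod 26 = 496 mod 26 = 2.
Step 3: Convert 2 back to letter: C.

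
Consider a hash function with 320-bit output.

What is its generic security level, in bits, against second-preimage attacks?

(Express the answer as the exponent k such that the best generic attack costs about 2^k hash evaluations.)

Step 1: The hash has a 320-bit output.
Step 2: Second-preimage resistance means: given a specific input x, it should be infeasible to find a different y with h(y) = h(x).
With a 320-bit output, a generic search for a second preimage costs about 2^320 evaluations (each trial matches the fixed target with probability 2^-320).
Step 3: Security level = 320 bits.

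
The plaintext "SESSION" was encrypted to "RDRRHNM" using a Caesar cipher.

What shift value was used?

Step 1: Compare first letters: S (position 18) -> R (position 17).
Step 2: Shift = (17 - 18) mod 26 = 25.
The shift value is 25.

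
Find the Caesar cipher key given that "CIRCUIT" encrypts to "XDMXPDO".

Step 1: Compare first letters: C (position 2) -> X (position 23).
Step 2: Shift = (23 - 2) mod 26 = 21.
The shift value is 21.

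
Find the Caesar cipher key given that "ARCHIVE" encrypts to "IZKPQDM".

Step 1: Compare first letters: A (position 0) -> I (position 8).
Step 2: Shift = (8 - 0) mod 26 = 8.
The shift value is 8.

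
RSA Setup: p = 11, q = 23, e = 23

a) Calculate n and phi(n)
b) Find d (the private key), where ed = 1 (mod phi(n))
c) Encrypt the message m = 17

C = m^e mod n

Step 1: n = 11 * 23 = 253.
Step 2: phi(n) = (11-1)(23-1) = 10 * 22 = 220.
Step 3: Find d = 23^(-1) mod 220 = 67.
  Verify: 23 * 67 = 1541 = 1 (mod 220).
Step 4: C = 17^23 mod 253 = 40.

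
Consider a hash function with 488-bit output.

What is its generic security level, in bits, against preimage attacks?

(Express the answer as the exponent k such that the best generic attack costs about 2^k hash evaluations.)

Step 1: The hash has a 488-bit output.
Step 2: Preimage resistance means: given a digest h(x), it should be infeasible to find any input that hashes to it.
With a 488-bit output there are 2^488 possible digests, so a generic brute-force preimage search costs about 2^488 evaluations.
Step 3: Security level = 488 bits.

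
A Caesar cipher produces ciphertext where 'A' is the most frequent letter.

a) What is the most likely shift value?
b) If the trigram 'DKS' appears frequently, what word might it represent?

Step 1: In English, 'E' is the most frequent letter (12.7%).
Step 2: The most frequent ciphertext letter is 'A' (position 0).
Step 3: Shift = (0 - 4) mod 26 = 22.
Step 4: Decrypt 'DKS' by shifting back 22:
  D -> H
  K -> O
  S -> W
Step 5: 'DKS' decrypts to 'HOW'.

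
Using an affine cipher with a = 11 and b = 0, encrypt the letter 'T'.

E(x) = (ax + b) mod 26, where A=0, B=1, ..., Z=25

Step 1: Convert 'T' to number: x = 19.
Step 2: E(19) = (11 * 19 + 0) mod 26 = 209 mod 26 = 1.
Step 3: Convert 1 back to letter: B.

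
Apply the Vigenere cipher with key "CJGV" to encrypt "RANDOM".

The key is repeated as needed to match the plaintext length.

Step 1: Repeat key to match plaintext length:
  Plaintext: RANDOM
  Key:       CJGVCJ
Step 2: Encrypt each letter:
  R(17) + C(2) = (17+2) mod 26 = 19 = T
  A(0) + J(9) = (0+9) mod 26 = 9 = J
  N(13) + G(6) = (13+6) mod 26 = 19 = T
  D(3) + V(21) = (3+21) mod 26 = 24 = Y
  O(14) + C(2) = (14+2) mod 26 = 16 = Q
  M(12) + J(9) = (12+9) mod 26 = 21 = V
Ciphertext: TJTYQV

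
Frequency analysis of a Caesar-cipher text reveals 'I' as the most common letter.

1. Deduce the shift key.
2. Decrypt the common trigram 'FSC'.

Step 1: In English, 'E' is the most frequent letter (12.7%).
Step 2: The most frequent ciphertext letter is 'I' (position 8).
Step 3: Shift = (8 - 4) mod 26 = 4.
Step 4: Decrypt 'FSC' by shifting back 4:
  F -> B
  S -> O
  C -> Y
Step 5: 'FSC' decrypts to 'BOY'.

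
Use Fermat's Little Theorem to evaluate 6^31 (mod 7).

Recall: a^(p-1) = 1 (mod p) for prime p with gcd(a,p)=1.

Step 1: Since 7 is prime, by Fermat's Little Theorem: 6^6 = 1 (mod 7).
Step 2: Reduce exponent: 31 mod 6 = 1.
Step 3: So 6^31 = 6^1 (mod 7).
Step 4: 6^1 mod 7 = 6.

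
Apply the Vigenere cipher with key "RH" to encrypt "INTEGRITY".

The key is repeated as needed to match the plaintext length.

Step 1: Repeat key to match plaintext length:
  Plaintext: INTEGRITY
  Key:       RHRHRHRHR
Step 2: Encrypt each letter:
  I(8) + R(17) = (8+17) mod 26 = 25 = Z
  N(13) + H(7) = (13+7) mod 26 = 20 = U
  T(19) + R(17) = (19+17) mod 26 = 10 = K
  E(4) + H(7) = (4+7) mod 26 = 11 = L
  G(6) + R(17) = (6+17) mod 26 = 23 = X
  R(17) + H(7) = (17+7) mod 26 = 24 = Y
  I(8) + R(17) = (8+17) mod 26 = 25 = Z
  T(19) + H(7) = (19+7) mod 26 = 0 = A
  Y(24) + R(17) = (24+17) mod 26 = 15 = P
Ciphertext: ZUKLXYZAP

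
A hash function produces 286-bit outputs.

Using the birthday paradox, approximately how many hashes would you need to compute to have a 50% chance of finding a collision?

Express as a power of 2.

Step 1: The birthday paradox gives collision probability ~50% after sqrt(2^n) = 2^(n/2) hashes.
Step 2: For 286-bit output: 2^(286/2) = 2^143.
Step 3: Approximately 2^143 hash computations needed.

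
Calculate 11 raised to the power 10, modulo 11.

Step 1: Compute 11^10 mod 11 step by step, reducing modulo 11 at each step.
  11^1 mod 11 = 0
  11^2 mod 11 = (0 * 11) mod 11 = 0
  11^3 mod 11 = (0 * 11) mod 11 = 0
  11^4 mod 11 = (0 * 11) mod 11 = 0
  11^5 mod 11 = (0 * 11) mod 11 = 0
  11^6 mod 11 = (0 * 11) mod 11 = 0
  11^7 mod 11 = (0 * 11) mod 11 = 0
  11^8 mod 11 = (0 * 11) mod 11 = 0
  11^9 mod 11 = (0 * 11) mod 11 = 0
  11^10 mod 11 = (0 * 11) mod 11 = 0
Step 2: Result = 0.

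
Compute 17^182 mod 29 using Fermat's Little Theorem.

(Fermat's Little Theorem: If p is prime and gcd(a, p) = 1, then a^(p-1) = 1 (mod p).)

Step 1: Since 29 is prime, by Fermat's Little Theorem: 17^28 = 1 (mod 29).
Step 2: Reduce exponent: 182 mod 28 = 14.
Step 3: So 17^182 = 17^14 (mod 29).
Step 4: 17^14 mod 29 = 28.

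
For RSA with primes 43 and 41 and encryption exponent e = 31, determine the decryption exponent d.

Step 1: n = 43 * 41 = 1763.
Step 2: phi(n) = 42 * 40 = 1680.
Step 3: Find d such that 31 * d = 1 (mod 1680).
Step 4: d = 31^(-1) mod 1680 = 271.
Verification: 31 * 271 = 8401 = 5 * 1680 + 1.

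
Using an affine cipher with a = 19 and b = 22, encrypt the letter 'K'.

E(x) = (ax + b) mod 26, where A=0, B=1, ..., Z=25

Step 1: Convert 'K' to number: x = 10.
Step 2: E(10) = (19 * 10 + 22) mod 26 = 212 mod 26 = 4.
Step 3: Convert 4 back to letter: E.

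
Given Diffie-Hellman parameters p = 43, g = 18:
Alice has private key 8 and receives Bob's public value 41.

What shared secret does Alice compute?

Step 1: s = B^a mod p = 41^8 mod 43.
  41^1 mod 43 = 41
  41^2 mod 43 = (41 * 41) mod 43 = 4
  41^3 mod 43 = (4 * 41) mod 43 = 35
  41^4 mod 43 = (35 * 41) mod 43 = 16
  41^5 mod 43 = (16 * 41) mod 43 = 11
  41^6 mod 43 = (11 * 41) mod 43 = 21
  41^7 mod 43 = (21 * 41) mod 43 = 1
  41^8 mod 43 = (1 * 41) mod 43 = 41
Result: shared secret = 41.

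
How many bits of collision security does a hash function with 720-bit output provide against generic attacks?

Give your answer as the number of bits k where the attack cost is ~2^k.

Step 1: The hash has a 720-bit output.
Step 2: Collision resistance means it should be infeasible to find any x != y with h(x) = h(y).
By the birthday bound, a generic collision search succeeds after about sqrt(2^720) = 2^(720/2) = 2^360 evaluations.
Step 3: Security level = 360 bits.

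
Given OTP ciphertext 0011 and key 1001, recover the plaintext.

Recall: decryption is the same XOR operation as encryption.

Step 1: XOR ciphertext with key:
  Ciphertext: 0011
  Key:        1001
  XOR:        1010
Step 2: Plaintext = 1010 = 10 in decimal.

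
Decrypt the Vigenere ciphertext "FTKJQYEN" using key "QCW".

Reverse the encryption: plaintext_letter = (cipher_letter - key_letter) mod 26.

Step 1: Extend key: QCWQCWQC
Step 2: Decrypt each letter (c - k) mod 26:
  F(5) - Q(16) = (5-16) mod 26 = 15 = P
  T(19) - C(2) = (19-2) mod 26 = 17 = R
  K(10) - W(22) = (10-22) mod 26 = 14 = O
  J(9) - Q(16) = (9-16) mod 26 = 19 = T
  Q(16) - C(2) = (16-2) mod 26 = 14 = O
  Y(24) - W(22) = (24-22) mod 26 = 2 = C
  E(4) - Q(16) = (4-16) mod 26 = 14 = O
  N(13) - C(2) = (13-2) mod 26 = 11 = L
Plaintext: PROTOCOL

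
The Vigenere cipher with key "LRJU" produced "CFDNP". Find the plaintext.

Step 1: Extend key: LRJUL
Step 2: Decrypt each letter (c - k) mod 26:
  C(2) - L(11) = (2-11) mod 26 = 17 = R
  F(5) - R(17) = (5-17) mod 26 = 14 = O
  D(3) - J(9) = (3-9) mod 26 = 20 = U
  N(13) - U(20) = (13-20) mod 26 = 19 = T
  P(15) - L(11) = (15-11) mod 26 = 4 = E
Plaintext: ROUTE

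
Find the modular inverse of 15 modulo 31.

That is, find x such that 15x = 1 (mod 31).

Step 1: We need x such that 15 * x = 1 (mod 31).
Step 2: Using the extended Euclidean algorithm or trial:
  15 * 29 = 435 = 14 * 31 + 1.
Step 3: Since 435 mod 31 = 1, the inverse is x = 29.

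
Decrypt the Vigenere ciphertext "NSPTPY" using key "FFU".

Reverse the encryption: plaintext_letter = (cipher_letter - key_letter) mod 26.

Step 1: Extend key: FFUFFU
Step 2: Decrypt each letter (c - k) mod 26:
  N(13) - F(5) = (13-5) mod 26 = 8 = I
  S(18) - F(5) = (18-5) mod 26 = 13 = N
  P(15) - U(20) = (15-20) mod 26 = 21 = V
  T(19) - F(5) = (19-5) mod 26 = 14 = O
  P(15) - F(5) = (15-5) mod 26 = 10 = K
  Y(24) - U(20) = (24-20) mod 26 = 4 = E
Plaintext: INVOKE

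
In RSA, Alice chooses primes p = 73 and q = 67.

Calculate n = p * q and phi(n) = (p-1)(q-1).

Step 1: n = p * q = 73 * 67 = 4891.
Step 2: phi(n) = (p-1)(q-1) = 72 * 66 = 4752.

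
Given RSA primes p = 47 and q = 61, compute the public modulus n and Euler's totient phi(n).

Step 1: n = p * q = 47 * 61 = 2867.
Step 2: phi(n) = (p-1)(q-1) = 46 * 60 = 2760.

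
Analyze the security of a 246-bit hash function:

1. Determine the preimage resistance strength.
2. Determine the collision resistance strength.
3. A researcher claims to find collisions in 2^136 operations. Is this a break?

Step 1: Preimage resistance requires brute-force of 2^246 operations.
Step 2: Collision resistance (birthday bound) = 2^(246/2) = 2^123.
Step 3: The claimed attack costs 2^136 operations.
Step 4: Since 2^136 >= 2^123, the claimed attack is no faster than the generic birthday attack, so this does not break collision resistance.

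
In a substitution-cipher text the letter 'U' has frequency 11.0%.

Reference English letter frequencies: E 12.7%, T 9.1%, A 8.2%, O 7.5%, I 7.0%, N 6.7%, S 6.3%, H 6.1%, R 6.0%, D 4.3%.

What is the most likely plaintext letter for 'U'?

Step 1: The observed frequency is 11.0%.
Step 2: Compare with English frequencies:
  E: 12.7% (difference: 1.7%) <-- closest
  T: 9.1% (difference: 1.9%)
  A: 8.2% (difference: 2.8%)
  O: 7.5% (difference: 3.5%)
  I: 7.0% (difference: 4.0%)
  N: 6.7% (difference: 4.3%)
  S: 6.3% (difference: 4.7%)
  H: 6.1% (difference: 4.9%)
  R: 6.0% (difference: 5.0%)
  D: 4.3% (difference: 6.7%)
Step 3: 'U' most likely represents 'E' (frequency 12.7%).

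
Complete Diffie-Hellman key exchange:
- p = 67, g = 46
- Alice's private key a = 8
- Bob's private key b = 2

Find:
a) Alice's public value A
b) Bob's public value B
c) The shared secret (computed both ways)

Step 1: A = g^a mod p = 46^8 mod 67 = 65.
Step 2: B = g^b mod p = 46^2 mod 67 = 39.
Step 3: Alice computes s = B^a mod p = 39^8 mod 67 = 4.
Step 4: Bob computes s = A^b mod p = 65^2 mod 67 = 4.
Both sides agree: shared secret = 4.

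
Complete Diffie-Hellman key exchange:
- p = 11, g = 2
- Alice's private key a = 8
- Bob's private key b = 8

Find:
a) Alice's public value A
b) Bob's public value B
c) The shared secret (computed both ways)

Step 1: A = g^a mod p = 2^8 mod 11 = 3.
Step 2: B = g^b mod p = 2^8 mod 11 = 3.
Step 3: Alice computes s = B^a mod p = 3^8 mod 11 = 5.
Step 4: Bob computes s = A^b mod p = 3^8 mod 11 = 5.
Both sides agree: shared secret = 5.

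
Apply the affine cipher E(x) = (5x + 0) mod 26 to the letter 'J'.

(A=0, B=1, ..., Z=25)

Step 1: Convert 'J' to number: x = 9.
Step 2: E(9) = (5 * 9 + 0) mod 26 = 45 mod 26 = 19.
Step 3: Convert 19 back to letter: T.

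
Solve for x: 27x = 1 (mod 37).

Step 1: We need x such that 27 * x = 1 (mod 37).
Step 2: Using the extended Euclidean algorithm or trial:
  27 * 11 = 297 = 8 * 37 + 1.
Step 3: Since 297 mod 37 = 1, the inverse is x = 11.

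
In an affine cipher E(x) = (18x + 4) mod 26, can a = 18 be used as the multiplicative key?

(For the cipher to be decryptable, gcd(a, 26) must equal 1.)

Step 1: Compute gcd(18, 26).
Step 2: gcd(18, 26) = 2.
Since gcd = 2 != 1, 18 shares a common factor with 26, so it cannot be used.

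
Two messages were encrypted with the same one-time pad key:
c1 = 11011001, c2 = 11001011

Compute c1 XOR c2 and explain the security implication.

Step 1: c1 XOR c2 = (m1 XOR k) XOR (m2 XOR k).
Step 2: By XOR associativity/commutativity: = m1 XOR m2 XOR k XOR k = m1 XOR m2.
Step 3: 11011001 XOR 11001011 = 00010010 = 18.
Step 4: The key cancels out! An attacker learns m1 XOR m2 = 18, revealing the relationship between plaintexts.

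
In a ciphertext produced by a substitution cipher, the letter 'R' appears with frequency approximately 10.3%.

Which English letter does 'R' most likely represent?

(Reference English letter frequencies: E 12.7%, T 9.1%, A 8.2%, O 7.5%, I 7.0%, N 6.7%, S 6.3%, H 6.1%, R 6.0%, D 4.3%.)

Step 1: The observed frequency is 10.3%.
Step 2: Compare with English frequencies:
  E: 12.7% (difference: 2.4%)
  T: 9.1% (difference: 1.2%) <-- closest
  A: 8.2% (difference: 2.1%)
  O: 7.5% (difference: 2.8%)
  I: 7.0% (difference: 3.3%)
  N: 6.7% (difference: 3.6%)
  S: 6.3% (difference: 4.0%)
  H: 6.1% (difference: 4.2%)
  R: 6.0% (difference: 4.3%)
  D: 4.3% (difference: 6.0%)
Step 3: 'R' most likely represents 'T' (frequency 9.1%).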